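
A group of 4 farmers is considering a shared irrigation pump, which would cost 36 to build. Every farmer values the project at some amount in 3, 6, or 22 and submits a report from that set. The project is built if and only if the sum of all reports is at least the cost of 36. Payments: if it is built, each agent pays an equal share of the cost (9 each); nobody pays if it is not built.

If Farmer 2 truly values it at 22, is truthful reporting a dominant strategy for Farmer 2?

Yes

Check each profile of the others' reports and compare truth against every alternative report.
Others report (3, 3, 22): truth gives 13, best alternative gives 0.
Others report (3, 6, 6): truth gives 13, best alternative gives 0.
Others report (3, 22, 3): truth gives 13, best alternative gives 0.
Others report (6, 3, 6): truth gives 13, best alternative gives 0.
Others report (6, 6, 3): truth gives 13, best alternative gives 0.
Others report (6, 6, 6): truth gives 13, best alternative gives 0.
(Remaining 21 profiles checked similarly; truth is weakly best in each.)
In every case the truthful report is at least as good as any alternative, so it is a dominant strategy.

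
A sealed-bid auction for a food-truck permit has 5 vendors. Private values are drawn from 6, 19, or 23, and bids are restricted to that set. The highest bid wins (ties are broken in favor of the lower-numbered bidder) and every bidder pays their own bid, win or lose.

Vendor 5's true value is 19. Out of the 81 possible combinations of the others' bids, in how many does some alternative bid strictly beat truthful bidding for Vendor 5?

Others bid (6, 6, 6, 19): truth gives -19; bid 23 gives -4 > -19. Violating.
Others bid (6, 6, 6, 23): truth gives -19; bid 6 gives -6 > -19. Violating.
Others bid (6, 6, 19, 6): truth gives -19; bid 23 gives -4 > -19. Violating.
Others bid (6, 6, 19, 19): truth gives -19; bid 23 gives -4 > -19. Violating.
Others bid (6, 6, 6, 6): truth gives 0; no alternative beats it.
(Checking all 81 profiles: 80 have a profitable deviation, 1 does not.)

80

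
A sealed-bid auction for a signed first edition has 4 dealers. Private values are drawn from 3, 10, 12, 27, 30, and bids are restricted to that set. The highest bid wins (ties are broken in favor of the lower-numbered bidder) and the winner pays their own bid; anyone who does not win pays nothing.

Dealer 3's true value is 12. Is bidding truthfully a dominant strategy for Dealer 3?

No

Consider the case where Dealer 1 bids 3, Dealer 2 bids 3 and Dealer 4 bids 3.
Truthful bid 12: wins, pays 12, utility 12 - 12 = 0.
Bid 10 instead: wins, pays 10, utility 12 - 10 = 2.
Since 2 > 0, bidding 10 is strictly better here, so truthful bidding is not dominant.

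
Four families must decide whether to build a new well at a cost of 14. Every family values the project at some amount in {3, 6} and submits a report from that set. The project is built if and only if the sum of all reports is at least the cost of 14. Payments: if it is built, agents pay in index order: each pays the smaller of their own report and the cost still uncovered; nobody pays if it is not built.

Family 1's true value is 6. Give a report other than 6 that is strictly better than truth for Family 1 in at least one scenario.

3

Suppose Family 2 reports 3, Family 3 reports 3 and Family 4 reports 6.
Report 6: project built, pays 6, utility 6 - 6 = 0.
Report 3: project built, pays 3, utility 6 - 3 = 3.
So reporting 3 beats truth here (3 > 0).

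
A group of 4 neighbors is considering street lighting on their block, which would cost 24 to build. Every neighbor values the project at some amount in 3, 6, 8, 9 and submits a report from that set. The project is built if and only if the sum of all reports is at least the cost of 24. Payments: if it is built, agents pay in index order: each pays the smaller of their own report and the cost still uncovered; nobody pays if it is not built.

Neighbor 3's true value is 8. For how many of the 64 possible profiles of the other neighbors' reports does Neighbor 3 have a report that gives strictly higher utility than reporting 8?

Others report (3, 6, 9): truth gives 0; report 6 gives 2 > 0. Violating.
Others report (3, 8, 8): truth gives 0; report 6 gives 2 > 0. Violating.
Others report (3, 8, 9): truth gives 0; report 6 gives 2 > 0. Violating.
Others report (3, 9, 6): truth gives 0; report 6 gives 2 > 0. Violating.
Others report (3, 3, 3): truth gives 0; no alternative beats it.
Others report (3, 3, 6): truth gives 0; no alternative beats it.
(Checking all 64 profiles: 45 have a profitable deviation, 19 do not.)

45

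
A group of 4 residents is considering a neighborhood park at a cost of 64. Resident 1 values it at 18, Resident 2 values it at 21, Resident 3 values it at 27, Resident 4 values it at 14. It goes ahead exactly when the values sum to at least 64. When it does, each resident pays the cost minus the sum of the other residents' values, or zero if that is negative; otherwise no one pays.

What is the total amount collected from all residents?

18

Total value 80 ≥ cost 64, so it is built.
Resident 1: others sum to 62; max(0, 64 - 62) = 2.
Resident 2: others sum to 59; max(0, 64 - 59) = 5.
Resident 3: others sum to 53; max(0, 64 - 53) = 11.
Resident 4: others sum to 66; max(0, 64 - 66) = 0.
Total collected = 2 + 5 + 11 + 0 = 18.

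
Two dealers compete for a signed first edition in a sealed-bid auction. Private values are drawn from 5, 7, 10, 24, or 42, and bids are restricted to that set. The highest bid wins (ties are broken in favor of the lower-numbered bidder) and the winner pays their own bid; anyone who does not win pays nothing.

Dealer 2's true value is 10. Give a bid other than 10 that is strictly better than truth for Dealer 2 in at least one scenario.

7

Suppose Dealer 1 bids 5.
Bid 10: wins, pays 10, utility 10 - 10 = 0.
Bid 7: wins, pays 7, utility 10 - 7 = 3.
So bidding 7 beats truth here (3 > 0).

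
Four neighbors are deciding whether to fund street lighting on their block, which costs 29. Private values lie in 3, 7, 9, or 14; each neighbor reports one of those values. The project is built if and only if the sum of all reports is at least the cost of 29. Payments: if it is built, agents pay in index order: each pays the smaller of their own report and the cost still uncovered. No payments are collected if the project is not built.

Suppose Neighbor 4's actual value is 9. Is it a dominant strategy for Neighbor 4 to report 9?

Check each profile of the others' reports and compare truth against every alternative report.
Others report (3, 14, 14): truth gives 9, best alternative gives 9.
Others report (7, 9, 14): truth gives 9, best alternative gives 9.
Others report (7, 14, 9): truth gives 9, best alternative gives 9.
Others report (7, 14, 14): truth gives 9, best alternative gives 9.
Others report (9, 7, 14): truth gives 9, best alternative gives 9.
Others report (9, 9, 14): truth gives 9, best alternative gives 9.
(Remaining 58 profiles checked similarly; truth is weakly best in each.)
In every case the truthful report is at least as good as any alternative, so it is a dominant strategy.

Yes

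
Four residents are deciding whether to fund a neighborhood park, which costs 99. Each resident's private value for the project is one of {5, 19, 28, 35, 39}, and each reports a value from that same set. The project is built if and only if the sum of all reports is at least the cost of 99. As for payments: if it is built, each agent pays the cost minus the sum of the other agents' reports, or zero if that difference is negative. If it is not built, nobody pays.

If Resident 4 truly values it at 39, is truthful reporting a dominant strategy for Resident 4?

Check each profile of the others' reports and compare truth against every alternative report.
Others report (5, 19, 39): truth gives 3, best alternative gives 0.
Others report (5, 39, 19): truth gives 3, best alternative gives 0.
Others report (19, 5, 39): truth gives 3, best alternative gives 0.
Others report (19, 39, 5): truth gives 3, best alternative gives 0.
Others report (39, 5, 19): truth gives 3, best alternative gives 0.
Others report (39, 19, 5): truth gives 3, best alternative gives 0.
(Remaining 119 profiles checked similarly; truth is weakly best in each.)
In every case the truthful report is at least as good as any alternative, so it is a dominant strategy.

Yes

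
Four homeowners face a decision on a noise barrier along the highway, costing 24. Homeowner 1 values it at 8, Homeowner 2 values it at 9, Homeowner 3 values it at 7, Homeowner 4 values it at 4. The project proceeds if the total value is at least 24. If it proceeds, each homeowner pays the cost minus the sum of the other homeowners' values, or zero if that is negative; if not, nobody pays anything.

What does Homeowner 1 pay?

Total value 28 ≥ cost 24, so the project is built.
The other homeowners' values sum to 20.
Cost minus that sum is 24 - 20 = 4.

4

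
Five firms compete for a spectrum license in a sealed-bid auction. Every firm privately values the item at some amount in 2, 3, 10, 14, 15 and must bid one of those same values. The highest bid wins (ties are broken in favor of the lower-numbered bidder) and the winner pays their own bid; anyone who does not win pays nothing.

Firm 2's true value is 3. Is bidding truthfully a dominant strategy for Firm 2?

Yes

Check each profile of the others' bids and compare truth against every alternative bid.
Others bid (2, 2, 2, 2): truth gives 0, best alternative gives 0.
Others bid (2, 2, 2, 3): truth gives 0, best alternative gives 0.
Others bid (2, 2, 2, 10): truth gives 0, best alternative gives 0.
Others bid (2, 2, 2, 14): truth gives 0, best alternative gives 0.
Others bid (2, 2, 2, 15): truth gives 0, best alternative gives 0.
Others bid (2, 2, 3, 2): truth gives 0, best alternative gives 0.
(Remaining 619 profiles checked similarly; truth is weakly best in each.)
In every case the truthful bid is at least as good as any alternative, so it is a dominant strategy.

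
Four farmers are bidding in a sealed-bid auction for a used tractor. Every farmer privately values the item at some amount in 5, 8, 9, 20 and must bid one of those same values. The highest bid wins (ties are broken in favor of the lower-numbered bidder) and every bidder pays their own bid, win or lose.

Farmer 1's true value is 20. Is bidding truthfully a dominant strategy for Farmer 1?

No

Consider the case where Farmer 2 bids 5, Farmer 3 bids 5 and Farmer 4 bids 5.
Truthful bid 20: wins, pays 20, utility 20 - 20 = 0.
Bid 5 instead: wins, pays 5, utility 20 - 5 = 15.
Since 15 > 0, bidding 5 is strictly better here, so truthful bidding is not dominant.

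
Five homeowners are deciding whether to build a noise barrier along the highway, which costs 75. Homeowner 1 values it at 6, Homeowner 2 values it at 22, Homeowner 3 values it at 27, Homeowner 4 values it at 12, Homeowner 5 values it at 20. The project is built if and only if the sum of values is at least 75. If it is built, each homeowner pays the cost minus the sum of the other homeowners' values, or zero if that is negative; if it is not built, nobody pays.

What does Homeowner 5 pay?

8

Total value 87 ≥ cost 75, so the project is built.
The other homeowners' values sum to 67.
Cost minus that sum is 75 - 67 = 8.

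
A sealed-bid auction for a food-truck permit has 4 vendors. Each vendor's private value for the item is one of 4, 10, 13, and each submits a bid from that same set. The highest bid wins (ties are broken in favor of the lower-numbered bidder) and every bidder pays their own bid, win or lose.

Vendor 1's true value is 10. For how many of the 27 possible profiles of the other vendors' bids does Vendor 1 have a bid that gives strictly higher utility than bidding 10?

Others bid (4, 4, 4): truth gives 0; bid 4 gives 6 > 0. Violating.
Others bid (4, 4, 13): truth gives -10; bid 13 gives -3 > -10. Violating.
Others bid (4, 10, 13): truth gives -10; bid 13 gives -3 > -10. Violating.
Others bid (4, 13, 4): truth gives -10; bid 13 gives -3 > -10. Violating.
Others bid (4, 4, 10): truth gives 0; no alternative beats it.
Others bid (4, 10, 4): truth gives 0; no alternative beats it.
(Checking all 27 profiles: 20 have a profitable deviation, 7 do not.)

20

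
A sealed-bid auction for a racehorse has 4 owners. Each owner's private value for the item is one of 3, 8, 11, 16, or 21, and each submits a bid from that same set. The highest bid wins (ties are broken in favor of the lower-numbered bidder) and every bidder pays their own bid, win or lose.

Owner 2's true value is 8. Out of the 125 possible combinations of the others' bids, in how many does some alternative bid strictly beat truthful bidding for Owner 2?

121

Others bid (3, 3, 11): truth gives -8; bid 3 gives -3 > -8. Violating.
Others bid (3, 3, 16): truth gives -8; bid 3 gives -3 > -8. Violating.
Others bid (3, 3, 21): truth gives -8; bid 3 gives -3 > -8. Violating.
Others bid (3, 8, 11): truth gives -8; bid 3 gives -3 > -8. Violating.
Others bid (3, 3, 3): truth gives 0; no alternative beats it.
Others bid (3, 3, 8): truth gives 0; no alternative beats it.
(Checking all 125 profiles: 121 have a profitable deviation, 4 do not.)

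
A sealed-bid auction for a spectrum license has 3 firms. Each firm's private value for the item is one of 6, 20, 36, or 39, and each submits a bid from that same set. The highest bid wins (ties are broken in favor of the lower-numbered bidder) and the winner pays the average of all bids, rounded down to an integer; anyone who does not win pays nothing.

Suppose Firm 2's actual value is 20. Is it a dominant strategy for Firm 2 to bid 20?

Yes

Check each profile of the others' bids and compare truth against every alternative bid.
Others bid (6, 6): truth gives 10, best alternative gives 4.
Others bid (6, 20): truth gives 5, best alternative gives 0.
Others bid (6, 36): truth gives 0, best alternative gives 0.
Others bid (6, 39): truth gives 0, best alternative gives 0.
Others bid (20, 6): truth gives 0, best alternative gives 0.
Others bid (20, 20): truth gives 0, best alternative gives 0.
(Remaining 10 profiles checked similarly; truth is weakly best in each.)
In every case the truthful bid is at least as good as any alternative, so it is a dominant strategy.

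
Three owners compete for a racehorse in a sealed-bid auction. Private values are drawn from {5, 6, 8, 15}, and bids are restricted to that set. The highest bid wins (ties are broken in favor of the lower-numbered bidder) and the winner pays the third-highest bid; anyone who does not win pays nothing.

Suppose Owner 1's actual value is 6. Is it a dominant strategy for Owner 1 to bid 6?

Consider the case where Owner 2 bids 5 and Owner 3 bids 8.
Truthful bid 6: loses, pays 0, utility 0.
Bid 8 instead: wins, pays 5, utility 6 - 5 = 1.
Since 1 > 0, bidding 8 is strictly better here, so truthful bidding is not dominant.

No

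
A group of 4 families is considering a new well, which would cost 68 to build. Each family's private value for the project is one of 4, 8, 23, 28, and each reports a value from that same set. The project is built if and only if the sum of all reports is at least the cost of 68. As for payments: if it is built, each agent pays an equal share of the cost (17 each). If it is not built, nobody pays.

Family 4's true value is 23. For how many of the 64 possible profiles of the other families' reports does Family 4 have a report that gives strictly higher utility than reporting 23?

9

Others report (4, 8, 28): truth gives 0; report 28 gives 6 > 0. Violating.
Others report (4, 28, 8): truth gives 0; report 28 gives 6 > 0. Violating.
Others report (8, 4, 28): truth gives 0; report 28 gives 6 > 0. Violating.
Others report (8, 8, 28): truth gives 0; report 28 gives 6 > 0. Violating.
Others report (4, 4, 4): truth gives 0; no alternative beats it.
Others report (4, 4, 8): truth gives 0; no alternative beats it.
(Checking all 64 profiles: 9 have a profitable deviation, 55 do not.)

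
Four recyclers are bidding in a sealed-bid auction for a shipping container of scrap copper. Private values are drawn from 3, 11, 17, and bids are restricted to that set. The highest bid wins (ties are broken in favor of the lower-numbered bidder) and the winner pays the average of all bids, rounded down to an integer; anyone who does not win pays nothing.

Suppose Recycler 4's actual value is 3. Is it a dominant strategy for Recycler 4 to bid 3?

Check each profile of the others' bids and compare truth against every alternative bid.
Others bid (3, 3, 3): truth gives 0, best alternative gives -2.
Others bid (3, 3, 11): truth gives 0, best alternative gives 0.
Others bid (3, 3, 17): truth gives 0, best alternative gives 0.
Others bid (3, 11, 3): truth gives 0, best alternative gives 0.
Others bid (3, 11, 11): truth gives 0, best alternative gives 0.
Others bid (3, 11, 17): truth gives 0, best alternative gives 0.
(Remaining 21 profiles checked similarly; truth is weakly best in each.)
In every case the truthful bid is at least as good as any alternative, so it is a dominant strategy.

Yes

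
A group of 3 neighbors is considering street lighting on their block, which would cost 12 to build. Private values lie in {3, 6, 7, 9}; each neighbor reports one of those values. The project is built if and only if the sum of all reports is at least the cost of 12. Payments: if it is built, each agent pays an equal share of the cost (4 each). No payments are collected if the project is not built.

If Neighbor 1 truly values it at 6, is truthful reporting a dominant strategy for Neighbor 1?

Check each profile of the others' reports and compare truth against every alternative report.
Others report (3, 3): truth gives 2, best alternative gives 2.
Others report (3, 6): truth gives 2, best alternative gives 2.
Others report (3, 7): truth gives 2, best alternative gives 2.
Others report (3, 9): truth gives 2, best alternative gives 2.
Others report (6, 3): truth gives 2, best alternative gives 2.
Others report (6, 6): truth gives 2, best alternative gives 2.
(Remaining 10 profiles checked similarly; truth is weakly best in each.)
In every case the truthful report is at least as good as any alternative, so it is a dominant strategy.

Yes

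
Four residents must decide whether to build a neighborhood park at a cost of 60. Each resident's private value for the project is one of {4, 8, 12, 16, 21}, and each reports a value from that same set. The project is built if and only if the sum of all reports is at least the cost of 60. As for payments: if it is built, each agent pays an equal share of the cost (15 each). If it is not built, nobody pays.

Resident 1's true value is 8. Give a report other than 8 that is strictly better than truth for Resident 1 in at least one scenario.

4

Suppose Resident 2 reports 12, Resident 3 reports 21 and Resident 4 reports 21.
Report 8: project built, pays 15, utility 8 - 15 = -7.
Report 4: project not built, utility 0.
So reporting 4 beats truth here (0 > -7).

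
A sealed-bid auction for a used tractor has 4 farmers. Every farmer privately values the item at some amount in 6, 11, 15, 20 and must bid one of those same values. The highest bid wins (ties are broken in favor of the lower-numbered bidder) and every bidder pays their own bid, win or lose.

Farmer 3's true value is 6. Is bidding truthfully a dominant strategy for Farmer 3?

No

Consider the case where Farmer 1 bids 6, Farmer 2 bids 6 and Farmer 4 bids 6.
Truthful bid 6: loses but pays 6, utility -6.
Bid 11 instead: wins, pays 11, utility 6 - 11 = -5.
Since -5 > -6, bidding 11 is strictly better here, so truthful bidding is not dominant.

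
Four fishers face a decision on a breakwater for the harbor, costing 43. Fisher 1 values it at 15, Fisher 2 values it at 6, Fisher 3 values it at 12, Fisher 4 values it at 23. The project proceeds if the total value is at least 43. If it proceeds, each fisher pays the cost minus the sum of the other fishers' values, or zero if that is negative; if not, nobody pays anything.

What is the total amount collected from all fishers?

12

Total value 56 ≥ cost 43, so it is built.
Fisher 1: others sum to 41; max(0, 43 - 41) = 2.
Fisher 2: others sum to 50; max(0, 43 - 50) = 0.
Fisher 3: others sum to 44; max(0, 43 - 44) = 0.
Fisher 4: others sum to 33; max(0, 43 - 33) = 10.
Total collected = 2 + 0 + 0 + 10 = 12.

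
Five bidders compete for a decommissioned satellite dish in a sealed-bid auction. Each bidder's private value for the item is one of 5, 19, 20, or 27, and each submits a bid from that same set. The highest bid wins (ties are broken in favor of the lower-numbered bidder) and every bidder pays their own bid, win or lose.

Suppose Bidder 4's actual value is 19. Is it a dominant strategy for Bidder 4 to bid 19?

Consider the case where Bidder 1 bids 5, Bidder 2 bids 5, Bidder 3 bids 5 and Bidder 5 bids 20.
Truthful bid 19: loses but pays 19, utility -19.
Bid 5 instead: loses but pays 5, utility -5.
Since -5 > -19, bidding 5 is strictly better here, so truthful bidding is not dominant.

No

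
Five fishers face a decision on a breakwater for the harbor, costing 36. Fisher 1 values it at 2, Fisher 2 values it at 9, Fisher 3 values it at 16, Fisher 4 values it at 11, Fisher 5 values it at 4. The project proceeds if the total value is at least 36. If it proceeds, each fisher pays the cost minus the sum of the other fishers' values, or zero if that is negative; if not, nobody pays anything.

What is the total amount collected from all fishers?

Total value 42 ≥ cost 36, so it is built.
Fisher 1: others sum to 40; max(0, 36 - 40) = 0.
Fisher 2: others sum to 33; max(0, 36 - 33) = 3.
Fisher 3: others sum to 26; max(0, 36 - 26) = 10.
Fisher 4: others sum to 31; max(0, 36 - 31) = 5.
Fisher 5: others sum to 38; max(0, 36 - 38) = 0.
Total collected = 0 + 3 + 10 + 5 + 0 = 18.

18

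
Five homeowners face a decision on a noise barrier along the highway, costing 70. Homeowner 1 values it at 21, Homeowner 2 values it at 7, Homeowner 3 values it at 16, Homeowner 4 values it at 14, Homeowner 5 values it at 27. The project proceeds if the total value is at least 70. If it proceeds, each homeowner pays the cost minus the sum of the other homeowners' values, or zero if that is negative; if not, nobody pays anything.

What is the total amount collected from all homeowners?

19

Total value 85 ≥ cost 70, so it is built.
Homeowner 1: others sum to 64; max(0, 70 - 64) = 6.
Homeowner 2: others sum to 78; max(0, 70 - 78) = 0.
Homeowner 3: others sum to 69; max(0, 70 - 69) = 1.
Homeowner 4: others sum to 71; max(0, 70 - 71) = 0.
Homeowner 5: others sum to 58; max(0, 70 - 58) = 12.
Total collected = 6 + 0 + 1 + 0 + 12 = 19.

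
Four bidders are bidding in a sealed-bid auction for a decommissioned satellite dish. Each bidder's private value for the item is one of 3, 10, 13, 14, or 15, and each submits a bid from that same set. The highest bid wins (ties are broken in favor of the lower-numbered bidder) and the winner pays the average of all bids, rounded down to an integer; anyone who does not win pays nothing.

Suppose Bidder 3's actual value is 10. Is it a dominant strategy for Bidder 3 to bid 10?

Consider the case where Bidder 1 bids 3, Bidder 2 bids 3 and Bidder 4 bids 13.
Truthful bid 10: loses, pays 0, utility 0.
Bid 13 instead: wins, pays 8, utility 10 - 8 = 2.
Since 2 > 0, bidding 13 is strictly better here, so truthful bidding is not dominant.

No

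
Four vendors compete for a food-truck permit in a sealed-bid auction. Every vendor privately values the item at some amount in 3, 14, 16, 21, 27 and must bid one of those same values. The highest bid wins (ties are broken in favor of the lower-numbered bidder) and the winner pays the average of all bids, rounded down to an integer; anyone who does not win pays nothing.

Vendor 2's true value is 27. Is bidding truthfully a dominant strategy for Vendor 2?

No

Consider the case where Vendor 1 bids 3, Vendor 3 bids 3 and Vendor 4 bids 3.
Truthful bid 27: wins, pays 9, utility 27 - 9 = 18.
Bid 14 instead: wins, pays 5, utility 27 - 5 = 22.
Since 22 > 18, bidding 14 is strictly better here, so truthful bidding is not dominant.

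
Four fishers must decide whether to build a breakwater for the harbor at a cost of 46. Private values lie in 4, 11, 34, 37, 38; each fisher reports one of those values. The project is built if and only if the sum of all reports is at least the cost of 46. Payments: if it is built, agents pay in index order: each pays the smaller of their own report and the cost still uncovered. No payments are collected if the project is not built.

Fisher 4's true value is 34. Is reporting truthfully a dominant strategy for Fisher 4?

Check each profile of the others' reports and compare truth against every alternative report.
Others report (4, 4, 38): truth gives 34, best alternative gives 34.
Others report (4, 11, 34): truth gives 34, best alternative gives 34.
Others report (4, 11, 37): truth gives 34, best alternative gives 34.
Others report (4, 11, 38): truth gives 34, best alternative gives 34.
Others report (4, 34, 11): truth gives 34, best alternative gives 34.
Others report (4, 34, 34): truth gives 34, best alternative gives 34.
(Remaining 119 profiles checked similarly; truth is weakly best in each.)
In every case the truthful report is at least as good as any alternative, so it is a dominant strategy.

Yes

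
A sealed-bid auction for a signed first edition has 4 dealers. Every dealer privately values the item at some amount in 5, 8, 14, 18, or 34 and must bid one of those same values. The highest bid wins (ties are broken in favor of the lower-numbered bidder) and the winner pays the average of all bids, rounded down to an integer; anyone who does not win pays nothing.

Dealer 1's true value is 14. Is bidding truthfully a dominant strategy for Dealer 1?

Consider the case where Dealer 2 bids 5, Dealer 3 bids 5 and Dealer 4 bids 5.
Truthful bid 14: wins, pays 7, utility 14 - 7 = 7.
Bid 5 instead: wins, pays 5, utility 14 - 5 = 9.
Since 9 > 7, bidding 5 is strictly better here, so truthful bidding is not dominant.

No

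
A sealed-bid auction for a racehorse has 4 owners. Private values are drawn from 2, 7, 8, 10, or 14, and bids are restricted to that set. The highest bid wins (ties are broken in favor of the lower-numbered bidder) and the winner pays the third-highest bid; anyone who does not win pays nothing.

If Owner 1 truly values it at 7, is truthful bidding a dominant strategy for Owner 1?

Consider the case where Owner 2 bids 2, Owner 3 bids 2 and Owner 4 bids 8.
Truthful bid 7: loses, pays 0, utility 0.
Bid 8 instead: wins, pays 2, utility 7 - 2 = 5.
Since 5 > 0, bidding 8 is strictly better here, so truthful bidding is not dominant.

No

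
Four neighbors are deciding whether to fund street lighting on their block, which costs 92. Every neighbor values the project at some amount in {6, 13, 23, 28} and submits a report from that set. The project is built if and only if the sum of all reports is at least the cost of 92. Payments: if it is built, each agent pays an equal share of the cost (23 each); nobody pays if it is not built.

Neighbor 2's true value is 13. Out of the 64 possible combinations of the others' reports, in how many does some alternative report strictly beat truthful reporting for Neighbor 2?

4

Others report (23, 28, 28): truth gives -10; report 6 gives 0 > -10. Violating.
Others report (28, 23, 28): truth gives -10; report 6 gives 0 > -10. Violating.
Others report (28, 28, 23): truth gives -10; report 6 gives 0 > -10. Violating.
Others report (28, 28, 28): truth gives -10; report 6 gives 0 > -10. Violating.
Others report (6, 6, 6): truth gives 0; no alternative beats it.
Others report (6, 6, 13): truth gives 0; no alternative beats it.
(Checking all 64 profiles: 4 have a profitable deviation, 60 do not.)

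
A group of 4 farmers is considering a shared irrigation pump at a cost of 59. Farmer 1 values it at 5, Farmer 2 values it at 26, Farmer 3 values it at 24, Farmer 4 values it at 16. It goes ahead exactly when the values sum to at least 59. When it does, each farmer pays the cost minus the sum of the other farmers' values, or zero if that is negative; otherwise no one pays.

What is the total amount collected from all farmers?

30

Total value 71 ≥ cost 59, so it is built.
Farmer 1: others sum to 66; max(0, 59 - 66) = 0.
Farmer 2: others sum to 45; max(0, 59 - 45) = 14.
Farmer 3: others sum to 47; max(0, 59 - 47) = 12.
Farmer 4: others sum to 55; max(0, 59 - 55) = 4.
Total collected = 0 + 14 + 12 + 4 = 30.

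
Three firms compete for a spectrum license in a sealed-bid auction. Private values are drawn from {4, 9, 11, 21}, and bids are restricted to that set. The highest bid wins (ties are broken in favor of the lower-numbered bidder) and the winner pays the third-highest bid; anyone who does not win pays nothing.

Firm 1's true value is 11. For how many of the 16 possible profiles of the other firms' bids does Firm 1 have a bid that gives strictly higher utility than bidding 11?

Others bid (4, 21): truth gives 0; bid 21 gives 7 > 0. Violating.
Others bid (9, 21): truth gives 0; bid 21 gives 2 > 0. Violating.
Others bid (21, 4): truth gives 0; bid 21 gives 7 > 0. Violating.
Others bid (21, 9): truth gives 0; bid 21 gives 2 > 0. Violating.
Others bid (4, 4): truth gives 7; no alternative beats it.
Others bid (4, 9): truth gives 7; no alternative beats it.
(Checking all 16 profiles: 4 have a profitable deviation, 12 do not.)

4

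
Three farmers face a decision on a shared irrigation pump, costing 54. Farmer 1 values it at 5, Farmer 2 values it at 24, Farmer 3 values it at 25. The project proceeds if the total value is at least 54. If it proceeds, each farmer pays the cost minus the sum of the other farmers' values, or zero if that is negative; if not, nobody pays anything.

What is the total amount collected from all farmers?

Total value 54 ≥ cost 54, so it is built.
Farmer 1: others sum to 49; max(0, 54 - 49) = 5.
Farmer 2: others sum to 30; max(0, 54 - 30) = 24.
Farmer 3: others sum to 29; max(0, 54 - 29) = 25.
Total collected = 5 + 24 + 25 = 54.

54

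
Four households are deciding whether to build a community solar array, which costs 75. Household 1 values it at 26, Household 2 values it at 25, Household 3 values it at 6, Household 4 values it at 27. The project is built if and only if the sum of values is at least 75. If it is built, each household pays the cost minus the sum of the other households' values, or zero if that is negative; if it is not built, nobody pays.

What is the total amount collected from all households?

51

Total value 84 ≥ cost 75, so it is built.
Household 1: others sum to 58; max(0, 75 - 58) = 17.
Household 2: others sum to 59; max(0, 75 - 59) = 16.
Household 3: others sum to 78; max(0, 75 - 78) = 0.
Household 4: others sum to 57; max(0, 75 - 57) = 18.
Total collected = 17 + 16 + 0 + 18 = 51.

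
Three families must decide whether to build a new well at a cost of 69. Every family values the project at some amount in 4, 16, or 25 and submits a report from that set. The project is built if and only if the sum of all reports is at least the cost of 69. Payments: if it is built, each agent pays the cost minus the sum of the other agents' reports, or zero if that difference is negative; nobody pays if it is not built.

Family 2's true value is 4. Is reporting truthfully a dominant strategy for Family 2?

Check each profile of the others' reports and compare truth against every alternative report.
Others report (4, 4): truth gives 0, best alternative gives 0.
Others report (4, 16): truth gives 0, best alternative gives 0.
Others report (4, 25): truth gives 0, best alternative gives 0.
Others report (16, 4): truth gives 0, best alternative gives 0.
Others report (16, 16): truth gives 0, best alternative gives 0.
Others report (16, 25): truth gives 0, best alternative gives 0.
(Remaining 3 profiles checked similarly; truth is weakly best in each.)
In every case the truthful report is at least as good as any alternative, so it is a dominant strategy.

Yes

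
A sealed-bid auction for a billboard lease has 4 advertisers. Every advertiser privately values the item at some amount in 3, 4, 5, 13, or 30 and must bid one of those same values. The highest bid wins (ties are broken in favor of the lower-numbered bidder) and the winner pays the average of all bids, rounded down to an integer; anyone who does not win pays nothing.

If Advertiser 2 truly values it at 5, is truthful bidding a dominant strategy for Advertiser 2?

Consider the case where Advertiser 1 bids 3, Advertiser 3 bids 4 and Advertiser 4 bids 4.
Truthful bid 5: wins, pays 4, utility 5 - 4 = 1.
Bid 4 instead: wins, pays 3, utility 5 - 3 = 2.
Since 2 > 1, bidding 4 is strictly better here, so truthful bidding is not dominant.

No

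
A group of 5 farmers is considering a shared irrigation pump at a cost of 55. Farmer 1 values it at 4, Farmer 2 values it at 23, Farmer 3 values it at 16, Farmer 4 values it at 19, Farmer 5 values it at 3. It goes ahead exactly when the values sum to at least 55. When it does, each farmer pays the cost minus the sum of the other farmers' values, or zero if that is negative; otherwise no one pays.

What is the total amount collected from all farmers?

28

Total value 65 ≥ cost 55, so it is built.
Farmer 1: others sum to 61; max(0, 55 - 61) = 0.
Farmer 2: others sum to 42; max(0, 55 - 42) = 13.
Farmer 3: others sum to 49; max(0, 55 - 49) = 6.
Farmer 4: others sum to 46; max(0, 55 - 46) = 9.
Farmer 5: others sum to 62; max(0, 55 - 62) = 0.
Total collected = 0 + 13 + 6 + 9 + 0 = 28.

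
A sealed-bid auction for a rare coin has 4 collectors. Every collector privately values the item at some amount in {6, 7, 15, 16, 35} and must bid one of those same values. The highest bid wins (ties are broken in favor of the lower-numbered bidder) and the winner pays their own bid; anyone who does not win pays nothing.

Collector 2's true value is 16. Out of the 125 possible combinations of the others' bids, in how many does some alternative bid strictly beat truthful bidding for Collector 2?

18

Others bid (6, 6, 6): truth gives 0; bid 7 gives 9 > 0. Violating.
Others bid (6, 6, 7): truth gives 0; bid 7 gives 9 > 0. Violating.
Others bid (6, 6, 15): truth gives 0; bid 15 gives 1 > 0. Violating.
Others bid (6, 7, 6): truth gives 0; bid 7 gives 9 > 0. Violating.
Others bid (6, 6, 16): truth gives 0; no alternative beats it.
Others bid (6, 6, 35): truth gives 0; no alternative beats it.
(Checking all 125 profiles: 18 have a profitable deviation, 107 do not.)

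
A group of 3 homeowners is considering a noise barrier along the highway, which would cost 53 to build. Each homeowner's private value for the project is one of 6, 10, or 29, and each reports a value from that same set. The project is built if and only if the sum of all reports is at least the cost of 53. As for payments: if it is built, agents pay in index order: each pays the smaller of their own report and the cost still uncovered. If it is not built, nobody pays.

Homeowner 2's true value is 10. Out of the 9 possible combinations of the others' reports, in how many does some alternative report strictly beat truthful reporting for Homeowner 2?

1

Others report (29, 29): truth gives 0; report 6 gives 4 > 0. Violating.
Others report (6, 6): truth gives 0; no alternative beats it.
Others report (6, 10): truth gives 0; no alternative beats it.
(Checking all 9 profiles: 1 has a profitable deviation, 8 do not.)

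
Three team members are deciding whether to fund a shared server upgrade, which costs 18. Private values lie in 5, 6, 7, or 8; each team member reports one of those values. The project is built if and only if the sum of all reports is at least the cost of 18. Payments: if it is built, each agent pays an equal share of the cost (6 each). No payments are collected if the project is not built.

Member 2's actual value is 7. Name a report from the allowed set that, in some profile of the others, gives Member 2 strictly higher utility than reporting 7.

8

Suppose Member 1 reports 5 and Member 3 reports 5.
Report 7: project not built, utility 0.
Report 8: project built, pays 6, utility 7 - 6 = 1.
So reporting 8 beats truth here (1 > 0).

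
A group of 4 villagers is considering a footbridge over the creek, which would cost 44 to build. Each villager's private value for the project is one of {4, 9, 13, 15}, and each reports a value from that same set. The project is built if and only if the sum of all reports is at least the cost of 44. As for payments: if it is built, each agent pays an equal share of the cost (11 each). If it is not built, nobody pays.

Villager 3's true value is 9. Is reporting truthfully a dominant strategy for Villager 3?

Consider the case where Villager 1 reports 9, Villager 2 reports 13 and Villager 4 reports 13.
Truthful report 9: project built, pays 11, utility 9 - 11 = -2.
Report 4 instead: project not built, utility 0.
Since 0 > -2, reporting 4 is strictly better here, so truthful reporting is not dominant.

No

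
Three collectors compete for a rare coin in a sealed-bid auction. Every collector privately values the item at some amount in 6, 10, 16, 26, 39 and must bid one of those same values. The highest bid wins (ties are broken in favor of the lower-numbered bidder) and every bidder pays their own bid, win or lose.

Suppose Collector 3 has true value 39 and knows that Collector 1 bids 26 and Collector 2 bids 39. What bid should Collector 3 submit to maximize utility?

Bid 6: loses but pays 6, utility -6.
Bid 10: loses but pays 10, utility -10.
Bid 16: loses but pays 16, utility -16.
Bid 26: loses but pays 26, utility -26.
Bid 39: loses but pays 39, utility -39.
The best choice is 6 with utility -6.

6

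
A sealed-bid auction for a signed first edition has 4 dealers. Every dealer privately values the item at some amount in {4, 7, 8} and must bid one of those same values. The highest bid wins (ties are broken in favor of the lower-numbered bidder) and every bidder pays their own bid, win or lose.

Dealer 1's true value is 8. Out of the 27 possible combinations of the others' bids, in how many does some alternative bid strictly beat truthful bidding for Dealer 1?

Others bid (4, 4, 4): truth gives 0; bid 4 gives 4 > 0. Violating.
Others bid (4, 4, 7): truth gives 0; bid 7 gives 1 > 0. Violating.
Others bid (4, 7, 4): truth gives 0; bid 7 gives 1 > 0. Violating.
Others bid (4, 7, 7): truth gives 0; bid 7 gives 1 > 0. Violating.
Others bid (4, 4, 8): truth gives 0; no alternative beats it.
Others bid (4, 7, 8): truth gives 0; no alternative beats it.
(Checking all 27 profiles: 8 have a profitable deviation, 19 do not.)

8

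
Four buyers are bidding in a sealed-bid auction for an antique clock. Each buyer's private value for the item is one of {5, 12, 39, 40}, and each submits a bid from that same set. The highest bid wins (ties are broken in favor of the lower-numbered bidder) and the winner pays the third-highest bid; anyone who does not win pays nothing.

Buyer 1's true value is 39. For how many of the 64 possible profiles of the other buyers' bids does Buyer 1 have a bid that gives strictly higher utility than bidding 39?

12

Others bid (5, 5, 40): truth gives 0; bid 40 gives 34 > 0. Violating.
Others bid (5, 12, 40): truth gives 0; bid 40 gives 27 > 0. Violating.
Others bid (5, 40, 5): truth gives 0; bid 40 gives 34 > 0. Violating.
Others bid (5, 40, 12): truth gives 0; bid 40 gives 27 > 0. Violating.
Others bid (5, 5, 5): truth gives 34; no alternative beats it.
Others bid (5, 5, 12): truth gives 34; no alternative beats it.
(Checking all 64 profiles: 12 have a profitable deviation, 52 do not.)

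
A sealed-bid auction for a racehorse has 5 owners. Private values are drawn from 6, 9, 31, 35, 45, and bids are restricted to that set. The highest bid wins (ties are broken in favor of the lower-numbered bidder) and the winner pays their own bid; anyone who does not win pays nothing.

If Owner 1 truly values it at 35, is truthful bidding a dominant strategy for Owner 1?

Consider the case where Owner 2 bids 6, Owner 3 bids 6, Owner 4 bids 6 and Owner 5 bids 6.
Truthful bid 35: wins, pays 35, utility 35 - 35 = 0.
Bid 6 instead: wins, pays 6, utility 35 - 6 = 29.
Since 29 > 0, bidding 6 is strictly better here, so truthful bidding is not dominant.

No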